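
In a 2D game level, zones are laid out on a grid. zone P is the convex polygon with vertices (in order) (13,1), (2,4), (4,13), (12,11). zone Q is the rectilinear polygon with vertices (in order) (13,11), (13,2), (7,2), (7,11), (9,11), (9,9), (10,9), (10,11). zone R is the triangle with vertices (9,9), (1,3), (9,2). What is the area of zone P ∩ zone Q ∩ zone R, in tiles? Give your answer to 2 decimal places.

11.77

The intersection is the polygon with vertices (7,7.5), (9,9), (9,2.091), (7,2.636).
By the shoelace formula its area is 11.77.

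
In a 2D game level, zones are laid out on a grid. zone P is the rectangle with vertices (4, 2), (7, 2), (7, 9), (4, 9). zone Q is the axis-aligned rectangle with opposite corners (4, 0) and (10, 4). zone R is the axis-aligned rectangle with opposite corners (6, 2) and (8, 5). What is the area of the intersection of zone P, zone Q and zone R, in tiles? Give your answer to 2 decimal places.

2.00

The intersection is the polygon with vertices (6,2), (6,4), (7,4), (7,2).
By the shoelace formula its area is 2.00.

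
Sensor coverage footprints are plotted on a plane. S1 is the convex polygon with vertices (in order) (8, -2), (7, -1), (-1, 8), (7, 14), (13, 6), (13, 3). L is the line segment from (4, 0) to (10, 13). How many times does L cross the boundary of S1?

The segment meets the boundary at (9.143,11.143), (4.722,1.563).

2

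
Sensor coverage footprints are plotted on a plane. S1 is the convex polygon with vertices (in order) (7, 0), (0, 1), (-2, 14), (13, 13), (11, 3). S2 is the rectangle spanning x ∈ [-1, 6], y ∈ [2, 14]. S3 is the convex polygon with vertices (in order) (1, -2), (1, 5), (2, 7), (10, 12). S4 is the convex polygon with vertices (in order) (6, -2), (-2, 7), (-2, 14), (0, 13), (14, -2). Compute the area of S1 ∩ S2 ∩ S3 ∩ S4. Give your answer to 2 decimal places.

The intersection is the polygon with vertices (3.571,2), (2.444,2), (1,3.625), (1,5), (2,7), (4.274,8.421), (6,6.571), (6,5.778).
By the shoelace formula its area is 20.71.

20.71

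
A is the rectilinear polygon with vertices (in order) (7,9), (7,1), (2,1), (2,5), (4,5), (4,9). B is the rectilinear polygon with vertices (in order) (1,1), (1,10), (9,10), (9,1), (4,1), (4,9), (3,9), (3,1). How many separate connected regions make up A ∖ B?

1

A ∖ B is a single connected region.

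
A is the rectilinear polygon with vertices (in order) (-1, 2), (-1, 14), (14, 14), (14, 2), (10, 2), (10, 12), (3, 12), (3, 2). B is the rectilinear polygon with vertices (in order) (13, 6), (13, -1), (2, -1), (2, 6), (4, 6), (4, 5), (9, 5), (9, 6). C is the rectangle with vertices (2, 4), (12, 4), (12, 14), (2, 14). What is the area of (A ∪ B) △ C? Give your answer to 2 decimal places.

|A ∪ B| = 166.
|(A ∪ B) ∩ C| = 53.
|(A ∪ B) △ C| = 166 + 100 − 106 = 160.00.

160.00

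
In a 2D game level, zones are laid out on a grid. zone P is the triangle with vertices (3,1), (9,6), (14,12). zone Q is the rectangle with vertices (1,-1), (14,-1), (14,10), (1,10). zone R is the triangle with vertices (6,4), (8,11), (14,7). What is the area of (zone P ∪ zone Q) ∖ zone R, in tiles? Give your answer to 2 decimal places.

|zone P ∪ zone Q| = 143.3333.
|(zone P ∪ zone Q) ∩ zone R| = 24.1071.
|(zone P ∪ zone Q) ∖ zone R| = 143.3333 − 24.1071 = 119.23.

119.23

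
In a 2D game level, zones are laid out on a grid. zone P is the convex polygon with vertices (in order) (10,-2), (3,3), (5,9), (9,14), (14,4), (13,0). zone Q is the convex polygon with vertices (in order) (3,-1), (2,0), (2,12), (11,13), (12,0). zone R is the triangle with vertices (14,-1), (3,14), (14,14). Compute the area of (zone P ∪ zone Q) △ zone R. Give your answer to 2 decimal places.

|zone P ∪ zone Q| = 142.611.
|(zone P ∪ zone Q) ∩ zone R| = 50.2423.
|(zone P ∪ zone Q) △ zone R| = 142.611 + 82.5 − 100.4846 = 124.63.

124.63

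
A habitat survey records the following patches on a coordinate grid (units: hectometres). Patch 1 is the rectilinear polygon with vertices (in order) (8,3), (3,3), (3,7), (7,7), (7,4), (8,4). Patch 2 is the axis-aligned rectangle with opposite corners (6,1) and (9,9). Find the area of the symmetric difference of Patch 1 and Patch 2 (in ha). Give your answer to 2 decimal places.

|Patch 1| = 17, |Patch 2| = 24, |Patch 1∩Patch 2| = 5.
|Patch 1 △ Patch 2| = |Patch 1| + |Patch 2| − 2·|Patch 1∩Patch 2| = 17 + 24 − 10 = 31.00.

31.00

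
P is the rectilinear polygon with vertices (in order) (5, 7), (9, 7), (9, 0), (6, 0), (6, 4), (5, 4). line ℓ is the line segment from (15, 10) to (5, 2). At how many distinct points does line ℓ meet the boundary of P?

The segment meets the boundary at (6,2.8), (9,5.2).

2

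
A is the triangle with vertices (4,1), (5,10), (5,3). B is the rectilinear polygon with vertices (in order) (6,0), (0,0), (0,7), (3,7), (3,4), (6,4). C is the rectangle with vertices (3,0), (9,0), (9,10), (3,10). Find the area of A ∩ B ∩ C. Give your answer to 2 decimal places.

1.50

The intersection is the polygon with vertices (5,4), (5,3), (4,1), (4.333,4).
By the shoelace formula its area is 1.50.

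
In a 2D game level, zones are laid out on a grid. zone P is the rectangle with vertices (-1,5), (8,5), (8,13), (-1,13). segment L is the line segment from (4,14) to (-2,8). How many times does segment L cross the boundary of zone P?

The segment meets the boundary at (-1,9), (3,13).

2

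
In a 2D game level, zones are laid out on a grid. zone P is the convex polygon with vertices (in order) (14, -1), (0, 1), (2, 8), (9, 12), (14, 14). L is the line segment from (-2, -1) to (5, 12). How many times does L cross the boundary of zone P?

The segment meets the boundary at (3.222,8.698), (1.043,4.652).

2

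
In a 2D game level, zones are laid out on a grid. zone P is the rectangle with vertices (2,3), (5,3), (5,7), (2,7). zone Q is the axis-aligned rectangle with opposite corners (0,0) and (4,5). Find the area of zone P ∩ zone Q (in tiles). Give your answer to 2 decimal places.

4.00

|zone P∩zone Q|: x∈[2,4], y∈[3,5] → 2·2 = 4.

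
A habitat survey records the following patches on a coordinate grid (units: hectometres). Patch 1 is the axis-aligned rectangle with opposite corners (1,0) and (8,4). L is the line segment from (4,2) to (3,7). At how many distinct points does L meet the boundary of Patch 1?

1

The segment meets the boundary at (3.6,4).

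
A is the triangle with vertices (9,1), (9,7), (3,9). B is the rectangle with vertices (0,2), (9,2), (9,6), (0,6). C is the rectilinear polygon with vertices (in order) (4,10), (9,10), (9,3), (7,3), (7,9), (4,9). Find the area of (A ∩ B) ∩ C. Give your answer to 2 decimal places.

The region (A ∩ B) ∩ C is the polygon with vertices (7,3.667), (7,6), (9,6), (9,3), (7.5,3).
By the shoelace formula its area is 5.83.

5.83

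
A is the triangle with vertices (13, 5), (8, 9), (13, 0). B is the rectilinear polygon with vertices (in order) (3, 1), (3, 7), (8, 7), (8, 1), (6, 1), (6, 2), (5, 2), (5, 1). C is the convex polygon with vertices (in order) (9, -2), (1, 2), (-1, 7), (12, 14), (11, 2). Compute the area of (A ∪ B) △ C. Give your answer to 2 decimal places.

|A ∪ B| = 41.5.
|(A ∪ B) ∩ C| = 34.2338.
|(A ∪ B) △ C| = 41.5 + 119.5 − 68.4676 = 92.53.

92.53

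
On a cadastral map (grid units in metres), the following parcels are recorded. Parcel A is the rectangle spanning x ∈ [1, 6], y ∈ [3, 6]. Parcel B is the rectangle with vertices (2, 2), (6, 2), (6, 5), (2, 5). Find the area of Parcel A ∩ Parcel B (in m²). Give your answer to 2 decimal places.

8.00

|Parcel A∩Parcel B|: x∈[2,6], y∈[3,5] → 4·2 = 8.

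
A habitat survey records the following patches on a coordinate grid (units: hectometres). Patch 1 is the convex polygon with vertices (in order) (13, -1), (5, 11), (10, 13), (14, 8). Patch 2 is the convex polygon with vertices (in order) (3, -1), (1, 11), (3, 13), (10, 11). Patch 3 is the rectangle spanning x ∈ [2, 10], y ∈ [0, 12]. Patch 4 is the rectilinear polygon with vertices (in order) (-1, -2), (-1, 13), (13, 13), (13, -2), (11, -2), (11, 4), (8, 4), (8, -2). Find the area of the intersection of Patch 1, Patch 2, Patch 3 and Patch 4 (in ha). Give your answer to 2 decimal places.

The intersection is the polygon with vertices (10,11), (7.667,7), (5,11), (7.083,11.833).
By the shoelace formula its area is 12.08.

12.08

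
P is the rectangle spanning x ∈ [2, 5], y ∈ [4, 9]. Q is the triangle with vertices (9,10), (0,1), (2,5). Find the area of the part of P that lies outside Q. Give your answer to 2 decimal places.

|P| = 15, |P∩Q| = 4.2143.
|P ∖ Q| = |P| − |P∩Q| = 15 − 4.2143 = 10.79.

10.79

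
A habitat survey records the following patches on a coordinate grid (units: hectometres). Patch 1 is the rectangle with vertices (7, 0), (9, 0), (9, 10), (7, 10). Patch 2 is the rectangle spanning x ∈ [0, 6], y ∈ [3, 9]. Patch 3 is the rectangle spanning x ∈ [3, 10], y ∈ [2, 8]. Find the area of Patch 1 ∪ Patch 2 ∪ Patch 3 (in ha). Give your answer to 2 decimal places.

71.00

By inclusion–exclusion:
Individual areas: |Patch 1| = 20, |Patch 2| = 36, |Patch 3| = 42.
|Patch 1∩Patch 2| = 0 (no overlap).
|Patch 1∩Patch 3|: x∈[7,9], y∈[2,8] → 2·6 = 12.
|Patch 2∩Patch 3|: x∈[3,6], y∈[3,8] → 3·5 = 15.
|Patch 1∩Patch 2∩Patch 3| = 0.
|Patch 1 ∪ Patch 2 ∪ Patch 3| = 98 − 27 + 0 = 71.00.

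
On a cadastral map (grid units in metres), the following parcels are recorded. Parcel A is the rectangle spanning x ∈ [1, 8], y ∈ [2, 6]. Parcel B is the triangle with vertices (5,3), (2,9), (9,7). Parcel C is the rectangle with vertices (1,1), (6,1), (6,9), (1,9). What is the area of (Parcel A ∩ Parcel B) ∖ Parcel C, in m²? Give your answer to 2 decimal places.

2.00

|Parcel A ∩ Parcel B| = 6.75.
|(Parcel A ∩ Parcel B) ∩ Parcel C| = 4.75.
|(Parcel A ∩ Parcel B) ∖ Parcel C| = 6.75 − 4.75 = 2.00.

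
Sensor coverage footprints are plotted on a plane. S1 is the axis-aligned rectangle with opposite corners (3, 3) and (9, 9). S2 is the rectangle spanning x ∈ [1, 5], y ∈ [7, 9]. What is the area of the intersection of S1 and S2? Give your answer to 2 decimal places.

|S1∩S2|: x∈[3,5], y∈[7,9] → 2·2 = 4.

4.00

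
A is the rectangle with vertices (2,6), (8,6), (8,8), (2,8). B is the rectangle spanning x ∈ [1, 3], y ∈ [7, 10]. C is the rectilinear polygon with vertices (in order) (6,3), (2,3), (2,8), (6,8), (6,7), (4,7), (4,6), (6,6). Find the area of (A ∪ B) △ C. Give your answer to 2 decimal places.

23.00

|A ∪ B| = 17.
|(A ∪ B) ∩ C| = 6.
|(A ∪ B) △ C| = 17 + 18 − 12 = 23.00.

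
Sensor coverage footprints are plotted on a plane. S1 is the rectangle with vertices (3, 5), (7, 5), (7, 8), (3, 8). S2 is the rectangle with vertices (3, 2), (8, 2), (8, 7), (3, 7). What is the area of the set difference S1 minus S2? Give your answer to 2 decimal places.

|S1∩S2|: x∈[3,7], y∈[5,7] → 4·2 = 8.
|S1| = 12.
|S1 ∖ S2| = |S1| − |S1∩S2| = 12 − 8 = 4.00.

4.00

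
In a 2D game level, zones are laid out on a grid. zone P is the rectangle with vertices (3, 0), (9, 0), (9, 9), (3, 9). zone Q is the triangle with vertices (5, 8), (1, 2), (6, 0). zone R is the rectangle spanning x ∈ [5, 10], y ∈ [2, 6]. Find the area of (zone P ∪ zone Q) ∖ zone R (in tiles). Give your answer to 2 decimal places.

|zone P ∪ zone Q| = 57.8.
|(zone P ∪ zone Q) ∩ zone R| = 16.
|(zone P ∪ zone Q) ∖ zone R| = 57.8 − 16 = 41.80.

41.80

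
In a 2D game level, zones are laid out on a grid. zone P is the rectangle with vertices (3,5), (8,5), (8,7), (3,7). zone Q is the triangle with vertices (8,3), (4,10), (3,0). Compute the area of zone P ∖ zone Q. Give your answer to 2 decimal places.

|zone P| = 10, |zone P∩zone Q| = 5.3714.
|zone P ∖ zone Q| = |zone P| − |zone P∩zone Q| = 10 − 5.3714 = 4.63.

4.63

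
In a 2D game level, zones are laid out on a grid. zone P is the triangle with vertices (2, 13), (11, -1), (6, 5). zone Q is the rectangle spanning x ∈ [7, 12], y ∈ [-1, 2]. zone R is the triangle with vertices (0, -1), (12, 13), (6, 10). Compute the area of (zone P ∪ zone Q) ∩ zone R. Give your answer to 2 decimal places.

1.68

The region (zone P ∪ zone Q) ∩ zone R is the polygon with vertices (4.696,7.609), (5.049,8.257), (6.286,6.333), (5.684,5.632).
By the shoelace formula its area is 1.68.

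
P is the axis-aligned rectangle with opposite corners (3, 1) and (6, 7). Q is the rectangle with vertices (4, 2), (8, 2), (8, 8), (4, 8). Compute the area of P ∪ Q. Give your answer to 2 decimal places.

By inclusion–exclusion:
Individual areas: |P| = 18, |Q| = 24.
|P∩Q|: x∈[4,6], y∈[2,7] → 2·5 = 10.
|P ∪ Q| = 42 − 10 = 32.00.

32.00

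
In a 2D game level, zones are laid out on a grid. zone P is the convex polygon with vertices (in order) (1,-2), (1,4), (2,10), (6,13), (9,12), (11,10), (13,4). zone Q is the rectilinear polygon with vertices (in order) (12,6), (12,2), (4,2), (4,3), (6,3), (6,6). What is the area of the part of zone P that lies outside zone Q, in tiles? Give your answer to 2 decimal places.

|zone P| = 114.5, |zone P∩zone Q| = 23.75.
|zone P ∖ zone Q| = |zone P| − |zone P∩zone Q| = 114.5 − 23.75 = 90.75.

90.75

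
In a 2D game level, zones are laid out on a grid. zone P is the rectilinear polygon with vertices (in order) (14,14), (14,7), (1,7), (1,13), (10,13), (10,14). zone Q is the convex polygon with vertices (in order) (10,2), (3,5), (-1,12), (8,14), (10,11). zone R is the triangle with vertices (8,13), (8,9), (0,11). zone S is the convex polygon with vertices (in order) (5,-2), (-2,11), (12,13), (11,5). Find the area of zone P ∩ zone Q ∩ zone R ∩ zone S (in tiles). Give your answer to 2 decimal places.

14.23

The intersection is the polygon with vertices (2.667,11.667), (8,12.429), (8,9), (1,10.75), (1,11.25).
By the shoelace formula its area is 14.23.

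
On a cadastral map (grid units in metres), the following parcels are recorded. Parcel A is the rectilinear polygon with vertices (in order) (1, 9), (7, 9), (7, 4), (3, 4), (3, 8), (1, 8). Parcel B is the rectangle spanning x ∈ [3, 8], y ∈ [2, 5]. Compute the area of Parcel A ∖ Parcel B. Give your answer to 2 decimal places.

18.00

|Parcel A| = 22, |Parcel A∩Parcel B| = 4.
|Parcel A ∖ Parcel B| = |Parcel A| − |Parcel A∩Parcel B| = 22 − 4 = 18.00.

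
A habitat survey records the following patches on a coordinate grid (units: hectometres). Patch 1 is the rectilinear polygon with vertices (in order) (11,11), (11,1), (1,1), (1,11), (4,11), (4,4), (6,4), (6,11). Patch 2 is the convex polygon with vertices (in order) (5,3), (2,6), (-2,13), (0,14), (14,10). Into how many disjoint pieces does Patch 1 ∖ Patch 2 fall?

2

Patch 1 ∖ Patch 2 splits into 2 disjoint pieces (area 0.0357, area 42.375).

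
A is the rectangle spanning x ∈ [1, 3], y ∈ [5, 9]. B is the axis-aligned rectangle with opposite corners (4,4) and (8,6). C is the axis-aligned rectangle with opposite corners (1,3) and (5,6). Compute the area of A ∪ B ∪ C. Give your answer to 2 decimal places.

24.00

By inclusion–exclusion:
Individual areas: |A| = 8, |B| = 8, |C| = 12.
|A∩B| = 0 (no overlap).
|A∩C|: x∈[1,3], y∈[5,6] → 2·1 = 2.
|B∩C|: x∈[4,5], y∈[4,6] → 1·2 = 2.
|A∩B∩C| = 0.
|A ∪ B ∪ C| = 28 − 4 + 0 = 24.00.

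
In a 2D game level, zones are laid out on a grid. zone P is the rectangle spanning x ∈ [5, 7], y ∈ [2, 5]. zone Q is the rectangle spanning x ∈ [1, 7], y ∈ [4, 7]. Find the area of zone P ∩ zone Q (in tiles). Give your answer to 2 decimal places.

2.00

|zone P∩zone Q|: x∈[5,7], y∈[4,5] → 2·1 = 2.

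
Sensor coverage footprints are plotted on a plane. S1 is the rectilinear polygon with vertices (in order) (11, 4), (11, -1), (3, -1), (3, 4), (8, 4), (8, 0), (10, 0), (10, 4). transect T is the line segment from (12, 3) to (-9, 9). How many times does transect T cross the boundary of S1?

The segment meets the boundary at (10,3.571), (11,3.286).

2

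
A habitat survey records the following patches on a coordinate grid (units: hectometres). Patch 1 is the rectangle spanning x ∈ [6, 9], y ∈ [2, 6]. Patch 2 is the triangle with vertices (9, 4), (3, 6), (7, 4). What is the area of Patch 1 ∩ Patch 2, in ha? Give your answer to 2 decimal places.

1.25

The intersection is the polygon with vertices (6,5), (9,4), (7,4), (6,4.5).
By the shoelace formula its area is 1.25.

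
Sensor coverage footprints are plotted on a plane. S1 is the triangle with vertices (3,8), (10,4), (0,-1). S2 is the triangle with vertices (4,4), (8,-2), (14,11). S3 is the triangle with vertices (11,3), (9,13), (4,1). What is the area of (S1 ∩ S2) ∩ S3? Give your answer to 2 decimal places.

10.92

The region (S1 ∩ S2) ∩ S3 is the polygon with vertices (5.5,1.75), (4.769,2.846), (5.765,5.235), (6.697,5.888), (10,4).
By the shoelace formula its area is 10.92.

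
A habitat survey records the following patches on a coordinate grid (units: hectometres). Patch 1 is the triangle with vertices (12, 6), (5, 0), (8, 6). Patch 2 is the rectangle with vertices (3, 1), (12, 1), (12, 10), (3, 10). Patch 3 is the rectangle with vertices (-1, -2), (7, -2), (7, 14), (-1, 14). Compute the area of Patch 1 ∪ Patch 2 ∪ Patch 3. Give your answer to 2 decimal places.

By inclusion–exclusion:
Individual areas: |Patch 1| = 12, |Patch 2| = 81, |Patch 3| = 128.
|Patch 1∩Patch 2| = 11.6667.
|Patch 1∩Patch 3| = 2.2857.
|Patch 2∩Patch 3|: x∈[3,7], y∈[1,10] → 4·9 = 36.
|Patch 1∩Patch 2∩Patch 3| = 1.9524.
|Patch 1 ∪ Patch 2 ∪ Patch 3| = 221 − 49.9524 + 1.9524 = 173.00.

173.00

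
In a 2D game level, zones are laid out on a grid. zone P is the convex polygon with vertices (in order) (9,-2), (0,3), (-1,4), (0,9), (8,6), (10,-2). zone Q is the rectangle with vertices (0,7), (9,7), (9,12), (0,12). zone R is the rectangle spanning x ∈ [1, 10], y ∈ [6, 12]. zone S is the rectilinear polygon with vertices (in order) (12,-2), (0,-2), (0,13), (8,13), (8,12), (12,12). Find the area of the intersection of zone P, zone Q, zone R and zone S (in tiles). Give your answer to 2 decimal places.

The intersection is the polygon with vertices (1,8.625), (5.333,7), (1,7).
By the shoelace formula its area is 3.52.

3.52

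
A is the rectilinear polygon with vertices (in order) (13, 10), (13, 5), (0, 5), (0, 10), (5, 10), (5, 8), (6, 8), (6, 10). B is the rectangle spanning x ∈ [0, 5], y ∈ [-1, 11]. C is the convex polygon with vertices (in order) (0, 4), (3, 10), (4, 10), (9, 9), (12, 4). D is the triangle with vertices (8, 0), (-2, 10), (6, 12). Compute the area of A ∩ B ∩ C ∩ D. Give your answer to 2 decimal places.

The intersection is the polygon with vertices (5,9.8), (5,8), (5,5), (3,5), (1.333,6.667), (3,10), (4,10).
By the shoelace formula its area is 14.07.

14.07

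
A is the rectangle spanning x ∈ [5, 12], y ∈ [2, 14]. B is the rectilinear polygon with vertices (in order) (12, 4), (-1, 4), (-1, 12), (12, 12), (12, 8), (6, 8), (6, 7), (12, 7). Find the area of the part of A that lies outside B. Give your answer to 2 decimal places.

|A| = 84, |A∩B| = 50.
|A ∖ B| = |A| − |A∩B| = 84 − 50 = 34.00.

34.00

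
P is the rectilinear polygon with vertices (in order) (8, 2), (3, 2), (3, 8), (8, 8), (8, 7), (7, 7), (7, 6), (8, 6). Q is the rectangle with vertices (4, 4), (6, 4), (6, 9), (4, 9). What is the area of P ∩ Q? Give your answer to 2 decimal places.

The intersection is the polygon with vertices (6,8), (6,4), (4,4), (4,8).
By the shoelace formula its area is 8.00.

8.00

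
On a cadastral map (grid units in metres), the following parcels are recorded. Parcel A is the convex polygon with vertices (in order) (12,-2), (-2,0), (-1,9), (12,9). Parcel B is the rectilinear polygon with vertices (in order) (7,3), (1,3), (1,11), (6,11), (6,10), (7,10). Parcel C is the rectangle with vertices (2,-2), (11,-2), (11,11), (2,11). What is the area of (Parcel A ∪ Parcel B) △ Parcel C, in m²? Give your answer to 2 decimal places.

|Parcel A ∪ Parcel B| = 146.5.
|(Parcel A ∪ Parcel B) ∩ Parcel C| = 100.9286.
|(Parcel A ∪ Parcel B) △ Parcel C| = 146.5 + 117 − 201.8571 = 61.64.

61.64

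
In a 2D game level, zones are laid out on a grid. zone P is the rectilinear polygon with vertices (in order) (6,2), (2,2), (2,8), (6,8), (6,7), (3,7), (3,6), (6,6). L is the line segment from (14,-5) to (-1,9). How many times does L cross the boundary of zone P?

The segment meets the boundary at (2,6.2), (6,2.467).

2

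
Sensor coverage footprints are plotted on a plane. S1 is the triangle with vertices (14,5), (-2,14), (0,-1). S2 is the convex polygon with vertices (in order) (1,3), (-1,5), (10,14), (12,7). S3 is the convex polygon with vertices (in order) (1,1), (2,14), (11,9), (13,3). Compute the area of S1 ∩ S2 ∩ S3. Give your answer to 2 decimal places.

34.01

The intersection is the polygon with vertices (1.158,3.058), (1.463,7.015), (5.111,10), (11.055,6.656).
By the shoelace formula its area is 34.01.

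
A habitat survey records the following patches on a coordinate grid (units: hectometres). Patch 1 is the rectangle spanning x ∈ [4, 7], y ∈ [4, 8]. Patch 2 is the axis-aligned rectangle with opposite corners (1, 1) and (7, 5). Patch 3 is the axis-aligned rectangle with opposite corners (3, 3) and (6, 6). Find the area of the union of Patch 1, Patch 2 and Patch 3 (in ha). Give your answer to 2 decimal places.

By inclusion–exclusion:
Individual areas: |Patch 1| = 12, |Patch 2| = 24, |Patch 3| = 9.
|Patch 1∩Patch 2|: x∈[4,7], y∈[4,5] → 3·1 = 3.
|Patch 1∩Patch 3|: x∈[4,6], y∈[4,6] → 2·2 = 4.
|Patch 2∩Patch 3|: x∈[3,6], y∈[3,5] → 3·2 = 6.
|Patch 1∩Patch 2∩Patch 3| = 2.
|Patch 1 ∪ Patch 2 ∪ Patch 3| = 45 − 13 + 2 = 34.00.

34.00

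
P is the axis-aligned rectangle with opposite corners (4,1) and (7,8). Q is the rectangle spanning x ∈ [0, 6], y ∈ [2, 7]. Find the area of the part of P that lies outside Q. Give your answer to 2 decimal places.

|P∩Q|: x∈[4,6], y∈[2,7] → 2·5 = 10.
|P| = 21.
|P ∖ Q| = |P| − |P∩Q| = 21 − 10 = 11.00.

11.00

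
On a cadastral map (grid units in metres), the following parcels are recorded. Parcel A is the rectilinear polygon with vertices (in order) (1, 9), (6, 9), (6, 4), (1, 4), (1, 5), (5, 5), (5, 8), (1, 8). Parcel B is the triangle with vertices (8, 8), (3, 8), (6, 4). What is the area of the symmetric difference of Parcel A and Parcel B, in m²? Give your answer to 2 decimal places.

|Parcel A| = 13, |Parcel B| = 10, |Parcel A∩Parcel B| = 3.3333.
|Parcel A △ Parcel B| = |Parcel A| + |Parcel B| − 2·|Parcel A∩Parcel B| = 13 + 10 − 6.6667 = 16.33.

16.33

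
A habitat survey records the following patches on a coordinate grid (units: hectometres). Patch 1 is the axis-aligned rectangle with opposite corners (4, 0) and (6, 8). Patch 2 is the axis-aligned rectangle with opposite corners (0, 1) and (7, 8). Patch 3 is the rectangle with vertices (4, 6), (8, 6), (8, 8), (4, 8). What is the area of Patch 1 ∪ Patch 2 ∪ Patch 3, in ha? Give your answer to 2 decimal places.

By inclusion–exclusion:
Individual areas: |Patch 1| = 16, |Patch 2| = 49, |Patch 3| = 8.
|Patch 1∩Patch 2|: x∈[4,6], y∈[1,8] → 2·7 = 14.
|Patch 1∩Patch 3|: x∈[4,6], y∈[6,8] → 2·2 = 4.
|Patch 2∩Patch 3|: x∈[4,7], y∈[6,8] → 3·2 = 6.
|Patch 1∩Patch 2∩Patch 3| = 4.
|Patch 1 ∪ Patch 2 ∪ Patch 3| = 73 − 24 + 4 = 53.00.

53.00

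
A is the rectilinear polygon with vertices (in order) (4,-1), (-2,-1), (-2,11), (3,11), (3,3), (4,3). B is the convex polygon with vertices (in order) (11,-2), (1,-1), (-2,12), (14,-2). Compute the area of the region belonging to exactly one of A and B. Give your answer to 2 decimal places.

|A| = 64, |B| = 84.5, |A∩B| = 38.1065.
|A △ B| = |A| + |B| − 2·|A∩B| = 64 + 84.5 − 76.2129 = 72.29.

72.29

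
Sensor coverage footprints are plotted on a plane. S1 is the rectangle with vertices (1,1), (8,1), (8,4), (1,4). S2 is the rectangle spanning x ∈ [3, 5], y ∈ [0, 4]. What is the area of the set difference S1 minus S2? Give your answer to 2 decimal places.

15.00

|S1∩S2|: x∈[3,5], y∈[1,4] → 2·3 = 6.
|S1| = 21.
|S1 ∖ S2| = |S1| − |S1∩S2| = 21 − 6 = 15.00.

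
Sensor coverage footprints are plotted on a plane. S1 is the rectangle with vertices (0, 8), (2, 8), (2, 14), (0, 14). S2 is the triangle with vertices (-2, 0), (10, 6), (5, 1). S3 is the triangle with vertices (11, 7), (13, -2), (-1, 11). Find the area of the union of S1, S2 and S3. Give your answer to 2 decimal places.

By inclusion–exclusion:
Individual areas: |S1| = 12, |S2| = 15, |S3| = 50.
|S1∩S2| = 0.
|S1∩S3| = 2.381.
|S2∩S3| = 2.4671.
|S1∩S2∩S3| = 0.
|S1 ∪ S2 ∪ S3| = 77 − 4.8481 + 0 = 72.15.

72.15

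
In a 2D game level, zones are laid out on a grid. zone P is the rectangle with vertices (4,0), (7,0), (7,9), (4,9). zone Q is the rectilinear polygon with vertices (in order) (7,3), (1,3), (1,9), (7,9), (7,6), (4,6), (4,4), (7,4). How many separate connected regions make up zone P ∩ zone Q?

2

zone P ∩ zone Q splits into 2 disjoint pieces (area 3, area 9).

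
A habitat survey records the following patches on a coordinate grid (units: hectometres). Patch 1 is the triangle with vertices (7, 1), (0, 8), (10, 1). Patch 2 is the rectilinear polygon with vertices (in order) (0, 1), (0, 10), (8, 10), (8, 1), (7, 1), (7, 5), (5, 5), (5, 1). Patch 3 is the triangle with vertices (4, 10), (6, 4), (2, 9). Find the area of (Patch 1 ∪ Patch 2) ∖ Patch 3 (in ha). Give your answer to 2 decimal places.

|Patch 1 ∪ Patch 2| = 69.
|(Patch 1 ∪ Patch 2) ∩ Patch 3| = 6.7667.
|(Patch 1 ∪ Patch 2) ∖ Patch 3| = 69 − 6.7667 = 62.23.

62.23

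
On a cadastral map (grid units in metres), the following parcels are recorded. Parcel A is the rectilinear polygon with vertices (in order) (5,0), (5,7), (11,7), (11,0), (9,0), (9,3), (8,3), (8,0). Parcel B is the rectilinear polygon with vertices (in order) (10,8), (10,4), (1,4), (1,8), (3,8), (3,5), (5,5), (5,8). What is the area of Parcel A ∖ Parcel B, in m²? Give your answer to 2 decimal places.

|Parcel A| = 39, |Parcel A∩Parcel B| = 15.
|Parcel A ∖ Parcel B| = |Parcel A| − |Parcel A∩Parcel B| = 39 − 15 = 24.00.

24.00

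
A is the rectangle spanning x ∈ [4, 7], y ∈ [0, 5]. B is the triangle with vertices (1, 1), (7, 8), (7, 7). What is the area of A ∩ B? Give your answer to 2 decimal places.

The intersection is the polygon with vertices (5,5), (4,4), (4,4.5), (4.429,5).
By the shoelace formula its area is 0.39.

0.39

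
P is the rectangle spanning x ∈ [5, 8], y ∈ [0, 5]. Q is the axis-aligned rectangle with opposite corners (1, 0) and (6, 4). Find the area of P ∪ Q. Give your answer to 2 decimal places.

31.00

By inclusion–exclusion:
Individual areas: |P| = 15, |Q| = 20.
|P∩Q|: x∈[5,6], y∈[0,4] → 1·4 = 4.
|P ∪ Q| = 35 − 4 = 31.00.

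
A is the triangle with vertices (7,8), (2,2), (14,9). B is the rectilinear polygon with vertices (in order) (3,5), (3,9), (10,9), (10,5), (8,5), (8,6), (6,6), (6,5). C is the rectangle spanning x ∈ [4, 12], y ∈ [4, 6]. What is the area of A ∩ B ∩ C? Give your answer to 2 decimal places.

1.30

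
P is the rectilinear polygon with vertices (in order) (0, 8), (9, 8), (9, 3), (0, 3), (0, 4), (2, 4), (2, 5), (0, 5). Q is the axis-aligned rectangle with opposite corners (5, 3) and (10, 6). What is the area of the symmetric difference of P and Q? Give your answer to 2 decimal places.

|P| = 43, |Q| = 15, |P∩Q| = 12.
|P △ Q| = |P| + |Q| − 2·|P∩Q| = 43 + 15 − 24 = 34.00.

34.00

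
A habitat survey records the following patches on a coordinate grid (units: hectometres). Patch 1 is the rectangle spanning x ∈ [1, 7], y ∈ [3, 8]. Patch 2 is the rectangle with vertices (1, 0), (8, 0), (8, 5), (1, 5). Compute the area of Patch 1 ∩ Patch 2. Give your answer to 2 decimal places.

|Patch 1∩Patch 2|: x∈[1,7], y∈[3,5] → 6·2 = 12.

12.00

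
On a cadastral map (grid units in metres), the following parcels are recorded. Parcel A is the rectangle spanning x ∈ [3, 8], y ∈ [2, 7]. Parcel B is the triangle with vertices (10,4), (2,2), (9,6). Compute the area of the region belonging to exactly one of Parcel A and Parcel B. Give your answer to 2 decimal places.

22.75

|Parcel A| = 25, |Parcel B| = 9, |Parcel A∩Parcel B| = 5.625.
|Parcel A △ Parcel B| = |Parcel A| + |Parcel B| − 2·|Parcel A∩Parcel B| = 25 + 9 − 11.25 = 22.75.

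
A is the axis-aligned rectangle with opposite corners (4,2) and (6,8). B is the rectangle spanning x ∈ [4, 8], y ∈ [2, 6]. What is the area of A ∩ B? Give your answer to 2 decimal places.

|A∩B|: x∈[4,6], y∈[2,6] → 2·4 = 8.

8.00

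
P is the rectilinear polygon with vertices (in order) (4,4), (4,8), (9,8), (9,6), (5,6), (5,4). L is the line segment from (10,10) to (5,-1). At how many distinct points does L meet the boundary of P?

The segment meets the boundary at (9,7.8), (8.182,6).

2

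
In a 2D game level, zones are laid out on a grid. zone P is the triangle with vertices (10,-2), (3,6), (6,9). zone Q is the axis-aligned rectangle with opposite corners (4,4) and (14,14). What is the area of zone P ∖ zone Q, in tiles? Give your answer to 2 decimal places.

|zone P| = 22.5, |zone P∩zone Q| = 12.224.
|zone P ∖ zone Q| = |zone P| − |zone P∩zone Q| = 22.5 − 12.224 = 10.28.

10.28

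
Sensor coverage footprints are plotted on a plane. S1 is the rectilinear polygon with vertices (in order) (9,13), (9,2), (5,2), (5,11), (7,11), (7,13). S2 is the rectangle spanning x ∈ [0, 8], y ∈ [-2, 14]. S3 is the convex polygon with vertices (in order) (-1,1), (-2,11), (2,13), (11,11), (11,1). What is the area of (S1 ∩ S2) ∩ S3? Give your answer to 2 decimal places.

27.78

The region (S1 ∩ S2) ∩ S3 is the polygon with vertices (5,11), (7,11), (7,11.889), (8,11.667), (8,2), (5,2).
By the shoelace formula its area is 27.78.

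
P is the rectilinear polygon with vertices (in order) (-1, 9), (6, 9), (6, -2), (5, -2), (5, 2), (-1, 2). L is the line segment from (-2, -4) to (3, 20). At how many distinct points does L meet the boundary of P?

2

The segment meets the boundary at (0.708,9), (-0.75,2).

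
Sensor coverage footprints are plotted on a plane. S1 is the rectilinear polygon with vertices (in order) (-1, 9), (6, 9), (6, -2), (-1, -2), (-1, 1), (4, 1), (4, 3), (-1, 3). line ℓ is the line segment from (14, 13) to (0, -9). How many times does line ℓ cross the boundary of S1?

The segment meets the boundary at (4.455,-2), (6,0.429).

2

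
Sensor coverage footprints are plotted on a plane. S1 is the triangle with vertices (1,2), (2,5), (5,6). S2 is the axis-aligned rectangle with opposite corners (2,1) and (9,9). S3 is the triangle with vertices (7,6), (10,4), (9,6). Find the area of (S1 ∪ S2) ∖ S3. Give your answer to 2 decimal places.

55.67

|S1 ∪ S2| = 57.
|(S1 ∪ S2) ∩ S3| = 1.3333.
|(S1 ∪ S2) ∖ S3| = 57 − 1.3333 = 55.67.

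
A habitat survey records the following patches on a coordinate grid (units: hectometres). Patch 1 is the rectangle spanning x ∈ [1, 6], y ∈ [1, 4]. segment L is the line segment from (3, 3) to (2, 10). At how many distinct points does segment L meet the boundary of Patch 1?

1

The segment meets the boundary at (2.857,4).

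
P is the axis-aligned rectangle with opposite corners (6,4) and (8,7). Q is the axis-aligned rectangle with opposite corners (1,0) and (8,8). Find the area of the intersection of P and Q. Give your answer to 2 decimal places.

6.00

|P∩Q|: x∈[6,8], y∈[4,7] → 2·3 = 6.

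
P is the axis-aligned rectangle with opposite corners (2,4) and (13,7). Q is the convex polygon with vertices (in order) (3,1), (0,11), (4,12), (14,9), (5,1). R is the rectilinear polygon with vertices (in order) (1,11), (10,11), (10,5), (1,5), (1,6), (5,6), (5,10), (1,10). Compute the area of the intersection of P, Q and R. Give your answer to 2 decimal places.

12.89

The intersection is the polygon with vertices (10,7), (10,5.444), (9.5,5), (2,5), (2,6), (5,6), (5,7).
By the shoelace formula its area is 12.89.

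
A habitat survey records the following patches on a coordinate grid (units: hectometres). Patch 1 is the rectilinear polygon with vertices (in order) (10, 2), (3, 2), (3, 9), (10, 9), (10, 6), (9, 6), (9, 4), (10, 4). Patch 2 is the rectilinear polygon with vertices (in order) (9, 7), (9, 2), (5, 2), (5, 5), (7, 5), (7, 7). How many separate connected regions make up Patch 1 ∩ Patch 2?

1

Patch 1 ∩ Patch 2 is a single connected region.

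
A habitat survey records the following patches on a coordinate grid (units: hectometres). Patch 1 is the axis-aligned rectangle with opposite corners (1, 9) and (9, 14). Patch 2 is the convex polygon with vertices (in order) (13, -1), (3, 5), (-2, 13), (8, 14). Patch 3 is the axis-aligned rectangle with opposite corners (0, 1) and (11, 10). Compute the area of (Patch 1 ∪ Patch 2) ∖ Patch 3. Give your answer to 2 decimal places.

|Patch 1 ∪ Patch 2| = 106.45.
|(Patch 1 ∪ Patch 2) ∩ Patch 3| = 62.3.
|(Patch 1 ∪ Patch 2) ∖ Patch 3| = 106.45 − 62.3 = 44.15.

44.15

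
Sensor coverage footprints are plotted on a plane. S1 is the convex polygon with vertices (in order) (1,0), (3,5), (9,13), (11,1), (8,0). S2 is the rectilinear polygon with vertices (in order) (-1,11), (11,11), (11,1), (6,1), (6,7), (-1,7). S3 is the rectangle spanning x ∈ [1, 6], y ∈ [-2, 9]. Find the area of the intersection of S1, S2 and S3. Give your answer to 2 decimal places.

1.50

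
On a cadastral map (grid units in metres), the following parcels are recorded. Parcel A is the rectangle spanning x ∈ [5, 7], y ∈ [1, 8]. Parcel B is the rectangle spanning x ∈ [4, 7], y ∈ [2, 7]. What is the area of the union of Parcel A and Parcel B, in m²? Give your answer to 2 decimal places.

By inclusion–exclusion:
Individual areas: |Parcel A| = 14, |Parcel B| = 15.
|Parcel A∩Parcel B|: x∈[5,7], y∈[2,7] → 2·5 = 10.
|Parcel A ∪ Parcel B| = 29 − 10 = 19.00.

19.00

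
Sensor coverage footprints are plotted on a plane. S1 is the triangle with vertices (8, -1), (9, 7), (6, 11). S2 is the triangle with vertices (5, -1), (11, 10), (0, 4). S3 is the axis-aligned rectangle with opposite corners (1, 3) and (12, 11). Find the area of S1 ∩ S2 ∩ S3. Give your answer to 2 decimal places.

6.98

The intersection is the polygon with vertices (8.892,6.135), (7.298,3.213), (6.569,7.583), (7.984,8.355), (9,7).
By the shoelace formula its area is 6.98.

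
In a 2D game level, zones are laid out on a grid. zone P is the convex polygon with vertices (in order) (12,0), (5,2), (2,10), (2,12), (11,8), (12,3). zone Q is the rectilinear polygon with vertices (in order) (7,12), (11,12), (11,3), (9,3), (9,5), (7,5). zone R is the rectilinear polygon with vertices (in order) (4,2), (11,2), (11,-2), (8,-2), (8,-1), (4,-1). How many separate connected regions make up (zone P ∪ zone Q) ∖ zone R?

1

(zone P ∪ zone Q) ∖ zone R is a single connected region.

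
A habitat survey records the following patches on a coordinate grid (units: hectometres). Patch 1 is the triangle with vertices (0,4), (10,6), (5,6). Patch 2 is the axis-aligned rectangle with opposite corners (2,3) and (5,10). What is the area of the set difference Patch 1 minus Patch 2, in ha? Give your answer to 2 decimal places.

2.90

|Patch 1| = 5, |Patch 1∩Patch 2| = 2.1.
|Patch 1 ∖ Patch 2| = |Patch 1| − |Patch 1∩Patch 2| = 5 − 2.1 = 2.90.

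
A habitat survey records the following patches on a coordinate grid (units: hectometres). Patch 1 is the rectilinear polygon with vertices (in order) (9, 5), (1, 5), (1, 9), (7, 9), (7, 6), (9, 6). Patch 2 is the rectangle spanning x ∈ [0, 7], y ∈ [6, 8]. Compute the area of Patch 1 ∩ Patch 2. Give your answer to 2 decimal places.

The intersection is the polygon with vertices (1,8), (7,8), (7,6), (1,6).
By the shoelace formula its area is 12.00.

12.00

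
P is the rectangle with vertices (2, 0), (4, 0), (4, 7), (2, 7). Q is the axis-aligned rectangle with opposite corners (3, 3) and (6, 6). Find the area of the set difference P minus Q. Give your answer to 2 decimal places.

11.00

|P∩Q|: x∈[3,4], y∈[3,6] → 1·3 = 3.
|P| = 14.
|P ∖ Q| = |P| − |P∩Q| = 14 − 3 = 11.00.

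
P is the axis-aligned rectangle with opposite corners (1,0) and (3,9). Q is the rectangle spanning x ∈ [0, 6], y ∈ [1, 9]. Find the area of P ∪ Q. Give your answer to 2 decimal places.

50.00

By inclusion–exclusion:
Individual areas: |P| = 18, |Q| = 48.
|P∩Q|: x∈[1,3], y∈[1,9] → 2·8 = 16.
|P ∪ Q| = 66 − 16 = 50.00.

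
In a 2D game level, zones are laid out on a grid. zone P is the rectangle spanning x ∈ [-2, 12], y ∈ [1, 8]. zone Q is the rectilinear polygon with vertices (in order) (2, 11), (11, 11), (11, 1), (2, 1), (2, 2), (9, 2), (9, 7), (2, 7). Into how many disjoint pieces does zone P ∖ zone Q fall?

2

zone P ∖ zone Q splits into 2 disjoint pieces (area 7, area 63).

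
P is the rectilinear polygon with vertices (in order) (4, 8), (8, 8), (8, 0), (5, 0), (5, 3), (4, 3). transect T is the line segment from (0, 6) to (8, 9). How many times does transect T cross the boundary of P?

2

The segment meets the boundary at (5.333,8), (4,7.5).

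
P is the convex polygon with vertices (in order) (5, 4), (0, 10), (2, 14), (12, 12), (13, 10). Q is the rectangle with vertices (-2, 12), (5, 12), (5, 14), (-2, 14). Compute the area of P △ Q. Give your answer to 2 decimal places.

75.80

|P| = 74, |Q| = 14, |P∩Q| = 6.1.
|P △ Q| = |P| + |Q| − 2·|P∩Q| = 74 + 14 − 12.2 = 75.80.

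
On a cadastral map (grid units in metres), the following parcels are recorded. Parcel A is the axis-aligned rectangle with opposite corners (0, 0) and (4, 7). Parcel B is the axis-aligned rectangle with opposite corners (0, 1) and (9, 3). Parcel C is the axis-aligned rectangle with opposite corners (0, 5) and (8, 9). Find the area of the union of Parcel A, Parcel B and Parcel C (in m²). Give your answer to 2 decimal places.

62.00

By inclusion–exclusion:
Individual areas: |Parcel A| = 28, |Parcel B| = 18, |Parcel C| = 32.
|Parcel A∩Parcel B|: x∈[0,4], y∈[1,3] → 4·2 = 8.
|Parcel A∩Parcel C|: x∈[0,4], y∈[5,7] → 4·2 = 8.
|Parcel B∩Parcel C| = 0 (no overlap).
|Parcel A∩Parcel B∩Parcel C| = 0.
|Parcel A ∪ Parcel B ∪ Parcel C| = 78 − 16 + 0 = 62.00.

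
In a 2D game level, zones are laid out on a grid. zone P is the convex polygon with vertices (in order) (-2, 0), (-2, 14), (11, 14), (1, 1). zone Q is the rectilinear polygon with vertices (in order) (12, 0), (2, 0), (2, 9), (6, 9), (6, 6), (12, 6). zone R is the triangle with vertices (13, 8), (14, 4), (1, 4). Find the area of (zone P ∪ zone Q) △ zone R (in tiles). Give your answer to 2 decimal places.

155.10

|zone P ∪ zone Q| = 161.1.
|(zone P ∪ zone Q) ∩ zone R| = 16.
|(zone P ∪ zone Q) △ zone R| = 161.1 + 26 − 32 = 155.10.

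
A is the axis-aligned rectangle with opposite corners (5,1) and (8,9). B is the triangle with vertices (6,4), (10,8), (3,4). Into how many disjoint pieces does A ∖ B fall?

2

A ∖ B splits into 2 disjoint pieces (area 11, area 9).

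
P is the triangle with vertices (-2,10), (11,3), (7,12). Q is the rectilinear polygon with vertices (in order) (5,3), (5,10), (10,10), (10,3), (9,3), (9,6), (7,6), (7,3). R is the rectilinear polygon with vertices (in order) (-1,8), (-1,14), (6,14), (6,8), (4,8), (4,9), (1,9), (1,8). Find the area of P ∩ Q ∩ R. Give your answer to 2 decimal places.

The intersection is the polygon with vertices (5,10), (6,10), (6,8), (5,8).
By the shoelace formula its area is 2.00.

2.00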